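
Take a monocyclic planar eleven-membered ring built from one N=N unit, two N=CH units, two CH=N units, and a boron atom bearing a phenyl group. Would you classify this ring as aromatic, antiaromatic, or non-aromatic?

Aromatic

All ring atoms are sp² and supply a p orbital to the ring (the double-bond atoms are sp², each contributing one p electron; each =N– nitrogen is pyridine-type (lone pair in the sp² plane, one electron in the p orbital); the boron has an empty p orbital); the conjugation is uninterrupted.
π-electron count: 5 × 2 = 10 from the double-bond units + 0 from the B(phenyl) atom = 10.
10 = 4(2) + 2, which satisfies Hückel's 4n+2 rule.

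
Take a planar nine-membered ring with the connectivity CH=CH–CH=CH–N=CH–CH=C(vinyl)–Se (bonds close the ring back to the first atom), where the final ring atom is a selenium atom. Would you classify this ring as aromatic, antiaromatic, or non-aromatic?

Aromatic

The p orbitals form a continuous loop: the double-bond atoms are sp², each contributing one p electron; each =N– nitrogen is pyridine-type (lone pair in the sp² plane, one electron in the p orbital); the selenium donates one lone pair from its p orbital. The ring is fully conjugated.
Counting π electrons: 4 × 2 = 8 from the double-bond units + 2 from the Se atom = 10.
That gives a 4n+2 count (10, n = 2).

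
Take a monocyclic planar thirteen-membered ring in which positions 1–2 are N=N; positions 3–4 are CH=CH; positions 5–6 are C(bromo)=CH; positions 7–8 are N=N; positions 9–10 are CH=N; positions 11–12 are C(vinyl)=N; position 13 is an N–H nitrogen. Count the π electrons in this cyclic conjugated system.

14

Every ring atom contributes a p orbital perpendicular to the ring (the double-bond atoms are sp², each contributing one p electron; the doubly-bonded nitrogens are pyridine-type — their lone pairs lie in the ring plane, leaving one electron in the p orbital; the pyrrole-type nitrogen donates its lone pair from the p orbital), so the π system is cyclic and fully conjugated.
π-electron count: 6 × 2 = 12 from the double-bond units + 2 from the NH atom = 14.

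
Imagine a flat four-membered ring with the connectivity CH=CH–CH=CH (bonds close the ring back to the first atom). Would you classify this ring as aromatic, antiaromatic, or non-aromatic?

The p orbitals form a continuous loop: each doubly-bonded ring atom is sp² with one p-orbital electron. The ring is fully conjugated.
Tallying contributions gives 2 × 2 = 4 from the 2 double-bond units.
With 4 = 4·1 π electrons, Hückel's rule classifies the planar ring as antiaromatic.
(This ring is cyclobutadiene.)

Antiaromatic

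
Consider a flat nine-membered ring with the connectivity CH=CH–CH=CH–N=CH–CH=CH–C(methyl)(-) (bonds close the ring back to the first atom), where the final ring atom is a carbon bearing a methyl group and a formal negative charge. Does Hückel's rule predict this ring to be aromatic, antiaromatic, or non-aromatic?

All ring atoms are sp² and supply a p orbital to the ring (the double-bond atoms are sp², each contributing one p electron; the doubly-bonded nitrogens are pyridine-type — their lone pairs lie in the ring plane, leaving one electron in the p orbital; the carbanion's lone pair occupies the p orbital); the conjugation is uninterrupted.
Tallying contributions gives 4 × 2 = 8 from the double-bond units + 2 from the C(methyl)(-) atom = 10.
10 = 4(2) + 2, which satisfies Hückel's 4n+2 rule.

Aromatic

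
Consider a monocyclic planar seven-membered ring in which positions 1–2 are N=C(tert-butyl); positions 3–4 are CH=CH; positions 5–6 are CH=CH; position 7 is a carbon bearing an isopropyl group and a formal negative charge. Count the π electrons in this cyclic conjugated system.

The p orbitals form a continuous loop: the double-bond atoms are sp², each contributing one p electron; the doubly-bonded nitrogens are pyridine-type — their lone pairs lie in the ring plane, leaving one electron in the p orbital; the carbanion's lone pair occupies the p orbital. The ring is fully conjugated.
Tallying contributions gives 3 × 2 = 6 from the double-bond units + 2 from the C(isopropyl)(-) atom = 8.

8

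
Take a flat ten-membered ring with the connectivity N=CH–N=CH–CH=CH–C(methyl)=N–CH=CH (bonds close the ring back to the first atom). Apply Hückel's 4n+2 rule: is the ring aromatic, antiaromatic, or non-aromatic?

Every ring atom contributes a p orbital perpendicular to the ring (each doubly-bonded ring atom is sp² with one p-orbital electron; each sp² =N– keeps its lone pair in-plane and puts one electron into the π system), so the π system is cyclic and fully conjugated.
Counting π electrons: 5 × 2 = 10 from the 5 double-bond units.
Since 10 = 4·2 + 2, the ring meets the 4n+2 criterion.

Aromatic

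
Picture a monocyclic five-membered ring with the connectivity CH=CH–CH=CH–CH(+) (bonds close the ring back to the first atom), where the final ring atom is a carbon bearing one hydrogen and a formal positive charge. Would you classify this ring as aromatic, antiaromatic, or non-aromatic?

Antiaromatic

The p orbitals form a continuous loop: the double-bond atoms are sp², each contributing one p electron; the carbocation has an empty p orbital. The ring is fully conjugated.
π-electron count: 2 × 2 = 4 from the double-bond units + 0 from the CH(+) atom = 4.
A 4n π count (4, n = 1) in a planar conjugated ring means antiaromatic.
(This ring is the cyclopentadienyl cation.)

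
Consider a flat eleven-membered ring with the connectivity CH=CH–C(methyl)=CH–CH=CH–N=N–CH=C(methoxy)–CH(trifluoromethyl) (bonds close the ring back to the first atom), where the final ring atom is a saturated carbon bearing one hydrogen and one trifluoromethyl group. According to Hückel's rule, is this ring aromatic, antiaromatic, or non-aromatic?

The CH(trifluoromethyl) position has four σ bonds — that saturated carbon is sp³ and has no p orbital in the ring π system — so the cyclic conjugation is interrupted.
Broken conjugation rules out both aromaticity and antiaromaticity.

Non-aromatic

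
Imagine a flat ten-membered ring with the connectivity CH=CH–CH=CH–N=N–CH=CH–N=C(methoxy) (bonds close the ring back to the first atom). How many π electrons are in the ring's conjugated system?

Every ring atom contributes a p orbital perpendicular to the ring (every atom in a ring double bond is sp² and brings one electron to the p orbital; the doubly-bonded nitrogens are pyridine-type — their lone pairs lie in the ring plane, leaving one electron in the p orbital), so the π system is cyclic and fully conjugated.
Adding the contributions, 5 × 2 = 10 from the 5 double-bond units.

10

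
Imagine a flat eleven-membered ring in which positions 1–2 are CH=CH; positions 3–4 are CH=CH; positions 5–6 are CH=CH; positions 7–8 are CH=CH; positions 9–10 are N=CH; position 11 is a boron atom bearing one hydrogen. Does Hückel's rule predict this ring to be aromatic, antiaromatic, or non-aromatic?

Aromatic

The p orbitals form a continuous loop: every atom in a ring double bond is sp² and brings one electron to the p orbital; each sp² =N– keeps its lone pair in-plane and puts one electron into the π system; the boron has an empty p orbital. The ring is fully conjugated.
Adding the contributions, 5 × 2 = 10 from the double-bond units + 0 from the BH atom = 10.
With 10 π electrons (n = 2), the Hückel 4n+2 condition holds.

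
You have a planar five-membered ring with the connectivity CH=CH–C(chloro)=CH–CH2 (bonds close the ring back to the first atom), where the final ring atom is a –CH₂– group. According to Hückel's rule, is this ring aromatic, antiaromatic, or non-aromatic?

The CH2 carbon is saturated: the tetrahedral CH₂ carbon is sp³ and has no p orbital in the ring π system. Conjugation is not continuous around the ring.
Hückel's rule only applies to fully conjugated rings, so this one is simply non-aromatic.

Non-aromatic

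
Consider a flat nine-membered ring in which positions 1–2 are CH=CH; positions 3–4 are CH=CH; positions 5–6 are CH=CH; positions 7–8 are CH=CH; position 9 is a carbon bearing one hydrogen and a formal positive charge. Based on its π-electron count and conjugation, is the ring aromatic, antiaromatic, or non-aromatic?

Check conjugation: the double-bond atoms are sp², each contributing one p electron; the carbocation has an empty p orbital — every position has a p orbital, so the cyclic π system is continuous.
π-electron count: 4 × 2 = 8 from the double-bond units + 0 from the CH(+) atom = 8.
8 is a 4n count (n = 2), so the planar conjugated ring is antiaromatic.

Antiaromatic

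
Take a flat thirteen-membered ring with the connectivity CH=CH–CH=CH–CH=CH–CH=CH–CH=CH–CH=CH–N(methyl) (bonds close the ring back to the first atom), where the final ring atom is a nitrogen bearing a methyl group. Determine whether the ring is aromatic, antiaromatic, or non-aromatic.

Every ring atom contributes a p orbital perpendicular to the ring (every atom in a ring double bond is sp² and brings one electron to the p orbital; the pyrrole-type nitrogen donates its lone pair from the p orbital), so the π system is cyclic and fully conjugated.
Tallying contributions gives 6 × 2 = 12 from the double-bond units + 2 from the N(methyl) atom = 14.
Since 14 = 4·3 + 2, the ring meets the 4n+2 criterion.

Aromatic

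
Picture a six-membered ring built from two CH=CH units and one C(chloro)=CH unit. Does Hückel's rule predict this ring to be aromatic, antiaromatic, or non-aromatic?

Every ring atom contributes a p orbital perpendicular to the ring (each doubly-bonded ring atom is sp² with one p-orbital electron), so the π system is cyclic and fully conjugated.
Tallying contributions gives 3 × 2 = 6 from the 3 double-bond units.
That gives a 4n+2 count (6, n = 1).

Aromatic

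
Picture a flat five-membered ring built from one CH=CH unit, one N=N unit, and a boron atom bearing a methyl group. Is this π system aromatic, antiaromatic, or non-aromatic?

Antiaromatic

Every ring atom contributes a p orbital perpendicular to the ring (every atom in a ring double bond is sp² and brings one electron to the p orbital; the doubly-bonded nitrogens are pyridine-type — their lone pairs lie in the ring plane, leaving one electron in the p orbital; the boron has an empty p orbital), so the π system is cyclic and fully conjugated.
Adding the contributions, 2 × 2 = 4 from the double-bond units + 0 from the B(methyl) atom = 4.
A 4n π count (4, n = 1) in a planar conjugated ring means antiaromatic.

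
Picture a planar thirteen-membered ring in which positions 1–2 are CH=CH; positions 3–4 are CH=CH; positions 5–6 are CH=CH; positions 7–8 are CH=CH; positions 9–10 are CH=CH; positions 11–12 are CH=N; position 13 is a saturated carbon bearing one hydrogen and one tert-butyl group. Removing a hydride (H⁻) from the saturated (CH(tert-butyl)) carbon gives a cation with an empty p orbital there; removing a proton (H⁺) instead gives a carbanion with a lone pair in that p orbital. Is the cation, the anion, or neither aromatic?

The anion

Both ions have a continuous loop of p orbitals — each ring atom is sp².
Cation: 6 × 2 + 0 = 12 π electrons → 4(3), antiaromatic.
Anion: 6 × 2 + 2 = 14 π electrons → 4(3)+2, aromatic.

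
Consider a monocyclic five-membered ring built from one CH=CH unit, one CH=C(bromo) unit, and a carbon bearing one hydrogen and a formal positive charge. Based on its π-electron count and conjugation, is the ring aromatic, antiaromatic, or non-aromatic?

Check conjugation: every atom in a ring double bond is sp² and brings one electron to the p orbital; the carbocation has an empty p orbital — every position has a p orbital, so the cyclic π system is continuous.
Adding the contributions, 2 × 2 = 4 from the double-bond units + 0 from the CH(+) atom = 4.
4 is a 4n count (n = 1), so the planar conjugated ring is antiaromatic.

Antiaromatic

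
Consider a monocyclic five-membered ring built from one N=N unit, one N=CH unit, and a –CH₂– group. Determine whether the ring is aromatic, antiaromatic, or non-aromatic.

Because the tetrahedral CH₂ carbon is sp³ and has no p orbital in the ring π system at the CH2 position, the π system cannot extend all the way around the ring.
A ring that is not fully conjugated cannot be aromatic or antiaromatic regardless of its π-electron count.

Non-aromatic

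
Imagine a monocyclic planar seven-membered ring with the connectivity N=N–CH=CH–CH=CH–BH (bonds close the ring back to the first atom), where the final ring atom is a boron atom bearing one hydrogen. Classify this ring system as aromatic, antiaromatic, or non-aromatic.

All ring atoms are sp² and supply a p orbital to the ring (each doubly-bonded ring atom is sp² with one p-orbital electron; the doubly-bonded nitrogens are pyridine-type — their lone pairs lie in the ring plane, leaving one electron in the p orbital; the boron has an empty p orbital); the conjugation is uninterrupted.
π-electron count: 3 × 2 = 6 from the double-bond units + 0 from the BH atom = 6.
That gives a 4n+2 count (6, n = 1).

Aromatic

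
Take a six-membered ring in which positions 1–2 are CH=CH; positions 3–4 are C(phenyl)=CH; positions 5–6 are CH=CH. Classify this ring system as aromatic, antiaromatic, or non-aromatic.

Check conjugation: the double-bond atoms are sp², each contributing one p electron — every position has a p orbital, so the cyclic π system is continuous.
Tallying contributions gives 3 × 2 = 6 from the 3 double-bond units.
6 = 4(1) + 2, which satisfies Hückel's 4n+2 rule.

Aromatic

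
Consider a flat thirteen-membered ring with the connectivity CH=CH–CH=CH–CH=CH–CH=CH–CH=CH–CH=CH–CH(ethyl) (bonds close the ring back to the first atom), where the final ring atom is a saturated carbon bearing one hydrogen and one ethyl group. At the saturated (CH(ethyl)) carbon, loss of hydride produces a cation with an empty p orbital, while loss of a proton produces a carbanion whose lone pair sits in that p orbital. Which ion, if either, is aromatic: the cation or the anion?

In either ion the ring is fully conjugated: every atom, including the new sp² carbon, supplies a p orbital.
Cation: 6 × 2 + 0 = 12 π electrons → 4(3), antiaromatic.
Anion: 6 × 2 + 2 = 14 π electrons → 4(3)+2, aromatic.

The anion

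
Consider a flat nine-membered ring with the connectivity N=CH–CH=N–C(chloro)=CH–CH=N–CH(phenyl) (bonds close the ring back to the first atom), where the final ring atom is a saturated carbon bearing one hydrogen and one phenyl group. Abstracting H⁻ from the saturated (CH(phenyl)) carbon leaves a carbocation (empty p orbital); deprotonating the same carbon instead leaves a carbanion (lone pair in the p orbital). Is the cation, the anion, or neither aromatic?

The anion

In both ions every ring atom is sp² and contributes a p orbital, so both rings are fully conjugated.
Cation: 4 × 2 + 0 = 8 π electrons → 4(2), antiaromatic.
Anion: 4 × 2 + 2 = 10 π electrons → 4(2)+2, aromatic.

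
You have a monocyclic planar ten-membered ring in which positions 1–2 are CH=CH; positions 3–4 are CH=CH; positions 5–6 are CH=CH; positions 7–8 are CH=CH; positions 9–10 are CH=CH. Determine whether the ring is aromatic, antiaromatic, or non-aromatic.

Aromatic

Every ring atom contributes a p orbital perpendicular to the ring (every atom in a ring double bond is sp² and brings one electron to the p orbital), so the π system is cyclic and fully conjugated.
Counting π electrons: 5 × 2 = 10 from the 5 double-bond units.
With 10 π electrons (n = 2), the Hückel 4n+2 condition holds.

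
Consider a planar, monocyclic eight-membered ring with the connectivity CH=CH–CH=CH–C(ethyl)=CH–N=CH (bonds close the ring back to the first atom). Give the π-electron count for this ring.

8

Check conjugation: every atom in a ring double bond is sp² and brings one electron to the p orbital; the doubly-bonded nitrogens are pyridine-type — their lone pairs lie in the ring plane, leaving one electron in the p orbital — every position has a p orbital, so the cyclic π system is continuous.
π-electron count: 4 × 2 = 8 from the 4 double-bond units.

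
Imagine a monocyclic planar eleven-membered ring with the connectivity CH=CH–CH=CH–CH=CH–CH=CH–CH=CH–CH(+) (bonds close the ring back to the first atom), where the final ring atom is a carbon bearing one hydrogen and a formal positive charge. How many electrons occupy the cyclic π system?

The p orbitals form a continuous loop: every atom in a ring double bond is sp² and brings one electron to the p orbital; the carbocation has an empty p orbital. The ring is fully conjugated.
Adding the contributions, 5 × 2 = 10 from the double-bond units + 0 from the CH(+) atom = 10.

10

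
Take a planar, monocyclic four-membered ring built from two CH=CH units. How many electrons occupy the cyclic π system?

4

All ring atoms are sp² and supply a p orbital to the ring (every atom in a ring double bond is sp² and brings one electron to the p orbital); the conjugation is uninterrupted.
π-electron count: 2 × 2 = 4 from the 2 double-bond units.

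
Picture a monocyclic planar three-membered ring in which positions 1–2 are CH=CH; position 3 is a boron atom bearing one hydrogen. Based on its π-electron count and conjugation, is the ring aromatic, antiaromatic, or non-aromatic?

Aromatic

The p orbitals form a continuous loop: every atom in a ring double bond is sp² and brings one electron to the p orbital; the boron has an empty p orbital. The ring is fully conjugated.
Adding the contributions, 1 × 2 = 2 from the double-bond unit + 0 from the BH atom = 2.
That gives a 4n+2 count (2, n = 0).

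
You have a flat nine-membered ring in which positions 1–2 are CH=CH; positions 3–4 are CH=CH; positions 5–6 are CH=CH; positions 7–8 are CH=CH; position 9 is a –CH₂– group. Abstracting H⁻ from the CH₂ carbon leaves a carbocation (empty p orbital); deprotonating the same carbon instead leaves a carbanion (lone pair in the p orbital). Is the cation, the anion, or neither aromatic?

Both ions have a continuous loop of p orbitals — each ring atom is sp².
Cation: 4 × 2 + 0 = 8 π electrons → 4(2), antiaromatic.
Anion: 4 × 2 + 2 = 10 π electrons → 4(2)+2, aromatic.

The anion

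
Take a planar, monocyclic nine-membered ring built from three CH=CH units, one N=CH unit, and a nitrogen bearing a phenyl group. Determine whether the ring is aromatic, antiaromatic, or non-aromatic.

Aromatic

Every ring atom contributes a p orbital perpendicular to the ring (every atom in a ring double bond is sp² and brings one electron to the p orbital; each sp² =N– keeps its lone pair in-plane and puts one electron into the π system; the pyrrole-type nitrogen donates its lone pair from the p orbital), so the π system is cyclic and fully conjugated.
Adding the contributions, 4 × 2 = 8 from the double-bond units + 2 from the N(phenyl) atom = 10.
That gives a 4n+2 count (10, n = 2).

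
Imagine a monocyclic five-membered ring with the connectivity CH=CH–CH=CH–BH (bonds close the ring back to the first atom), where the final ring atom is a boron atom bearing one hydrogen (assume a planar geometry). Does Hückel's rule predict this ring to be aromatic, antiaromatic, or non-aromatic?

The p orbitals form a continuous loop: every atom in a ring double bond is sp² and brings one electron to the p orbital; the boron has an empty p orbital. The ring is fully conjugated.
Tallying contributions gives 2 × 2 = 4 from the double-bond units + 0 from the BH atom = 4.
4 is a 4n count (n = 1), so the planar conjugated ring is antiaromatic.
This is borole.

Antiaromatic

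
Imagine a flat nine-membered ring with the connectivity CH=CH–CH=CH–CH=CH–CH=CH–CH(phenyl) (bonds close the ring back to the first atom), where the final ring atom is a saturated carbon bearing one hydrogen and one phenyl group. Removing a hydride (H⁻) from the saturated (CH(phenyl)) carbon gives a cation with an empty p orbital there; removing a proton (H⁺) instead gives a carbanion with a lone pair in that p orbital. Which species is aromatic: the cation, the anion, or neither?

In either ion the ring is fully conjugated: every atom, including the new sp² carbon, supplies a p orbital.
Cation: 4 × 2 + 0 = 8 π electrons → 4(2), antiaromatic.
Anion: 4 × 2 + 2 = 10 π electrons → 4(2)+2, aromatic.

The anion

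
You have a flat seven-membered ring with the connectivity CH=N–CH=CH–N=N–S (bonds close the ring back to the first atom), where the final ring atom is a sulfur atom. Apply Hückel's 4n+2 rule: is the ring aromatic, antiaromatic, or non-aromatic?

Every ring atom contributes a p orbital perpendicular to the ring (the double-bond atoms are sp², each contributing one p electron; each =N– nitrogen is pyridine-type (lone pair in the sp² plane, one electron in the p orbital); the sulfur donates one lone pair from its p orbital), so the π system is cyclic and fully conjugated.
Tallying contributions gives 3 × 2 = 6 from the double-bond units + 2 from the S atom = 8.
With 8 = 4·2 π electrons, Hückel's rule classifies the planar ring as antiaromatic.

Antiaromatic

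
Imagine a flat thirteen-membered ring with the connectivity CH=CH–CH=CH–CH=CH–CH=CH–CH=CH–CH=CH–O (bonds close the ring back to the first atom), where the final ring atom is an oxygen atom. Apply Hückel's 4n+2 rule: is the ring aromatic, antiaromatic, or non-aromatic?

The p orbitals form a continuous loop: each doubly-bonded ring atom is sp² with one p-orbital electron; the oxygen donates one lone pair from its p orbital. The ring is fully conjugated.
Tallying contributions gives 6 × 2 = 12 from the double-bond units + 2 from the O atom = 14.
That gives a 4n+2 count (14, n = 3).

Aromatic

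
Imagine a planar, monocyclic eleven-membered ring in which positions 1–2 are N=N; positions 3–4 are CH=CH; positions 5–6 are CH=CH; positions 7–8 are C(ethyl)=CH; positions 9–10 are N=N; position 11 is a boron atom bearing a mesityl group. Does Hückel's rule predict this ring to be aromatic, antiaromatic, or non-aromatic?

Aromatic

All ring atoms are sp² and supply a p orbital to the ring (every atom in a ring double bond is sp² and brings one electron to the p orbital; each sp² =N– keeps its lone pair in-plane and puts one electron into the π system; the boron has an empty p orbital); the conjugation is uninterrupted.
π-electron count: 5 × 2 = 10 from the double-bond units + 0 from the B(mesityl) atom = 10.
With 10 π electrons (n = 2), the Hückel 4n+2 condition holds.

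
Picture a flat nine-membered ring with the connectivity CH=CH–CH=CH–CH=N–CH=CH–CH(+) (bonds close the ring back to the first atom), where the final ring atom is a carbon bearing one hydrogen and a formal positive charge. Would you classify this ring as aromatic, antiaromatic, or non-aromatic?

All ring atoms are sp² and supply a p orbital to the ring (each doubly-bonded ring atom is sp² with one p-orbital electron; each sp² =N– keeps its lone pair in-plane and puts one electron into the π system; the carbocation has an empty p orbital); the conjugation is uninterrupted.
π-electron count: 4 × 2 = 8 from the double-bond units + 0 from the CH(+) atom = 8.
With 8 = 4·2 π electrons, Hückel's rule classifies the planar ring as antiaromatic.

Antiaromatic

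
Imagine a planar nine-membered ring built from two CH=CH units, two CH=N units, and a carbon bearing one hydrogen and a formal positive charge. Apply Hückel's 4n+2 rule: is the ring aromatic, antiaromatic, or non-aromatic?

The p orbitals form a continuous loop: each doubly-bonded ring atom is sp² with one p-orbital electron; each sp² =N– keeps its lone pair in-plane and puts one electron into the π system; the carbocation has an empty p orbital. The ring is fully conjugated.
Adding the contributions, 4 × 2 = 8 from the double-bond units + 0 from the CH(+) atom = 8.
A 4n π count (8, n = 2) in a planar conjugated ring means antiaromatic.

Antiaromatic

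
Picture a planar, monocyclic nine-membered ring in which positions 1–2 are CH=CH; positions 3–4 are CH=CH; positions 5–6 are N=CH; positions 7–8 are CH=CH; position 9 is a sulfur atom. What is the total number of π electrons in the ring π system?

10

The p orbitals form a continuous loop: the double-bond atoms are sp², each contributing one p electron; each =N– nitrogen is pyridine-type (lone pair in the sp² plane, one electron in the p orbital); the sulfur donates one lone pair from its p orbital. The ring is fully conjugated.
π-electron count: 4 × 2 = 8 from the double-bond units + 2 from the S atom = 10.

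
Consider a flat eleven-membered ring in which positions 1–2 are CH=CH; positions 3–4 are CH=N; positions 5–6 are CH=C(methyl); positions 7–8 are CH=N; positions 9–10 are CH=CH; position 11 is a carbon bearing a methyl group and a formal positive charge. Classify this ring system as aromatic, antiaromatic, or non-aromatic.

Aromatic

Every ring atom contributes a p orbital perpendicular to the ring (every atom in a ring double bond is sp² and brings one electron to the p orbital; each =N– nitrogen is pyridine-type (lone pair in the sp² plane, one electron in the p orbital); the carbocation has an empty p orbital), so the π system is cyclic and fully conjugated.
Counting π electrons: 5 × 2 = 10 from the double-bond units + 0 from the C(methyl)(+) atom = 10.
That gives a 4n+2 count (10, n = 2).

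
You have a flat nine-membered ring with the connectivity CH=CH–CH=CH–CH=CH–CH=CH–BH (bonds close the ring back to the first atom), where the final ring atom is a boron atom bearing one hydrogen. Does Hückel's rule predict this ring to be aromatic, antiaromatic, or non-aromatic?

All ring atoms are sp² and supply a p orbital to the ring (each doubly-bonded ring atom is sp² with one p-orbital electron; the boron has an empty p orbital); the conjugation is uninterrupted.
Adding the contributions, 4 × 2 = 8 from the double-bond units + 0 from the BH atom = 8.
With 8 = 4·2 π electrons, Hückel's rule classifies the planar ring as antiaromatic.

Antiaromatic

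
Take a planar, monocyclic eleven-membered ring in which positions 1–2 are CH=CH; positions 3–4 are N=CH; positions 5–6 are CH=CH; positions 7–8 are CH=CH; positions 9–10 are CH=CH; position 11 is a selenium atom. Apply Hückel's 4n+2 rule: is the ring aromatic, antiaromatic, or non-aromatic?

Antiaromatic

The p orbitals form a continuous loop: the double-bond atoms are sp², each contributing one p electron; each =N– nitrogen is pyridine-type (lone pair in the sp² plane, one electron in the p orbital); the selenium donates one lone pair from its p orbital. The ring is fully conjugated.
Tallying contributions gives 5 × 2 = 10 from the double-bond units + 2 from the Se atom = 12.
A 4n π count (12, n = 3) in a planar conjugated ring means antiaromatic.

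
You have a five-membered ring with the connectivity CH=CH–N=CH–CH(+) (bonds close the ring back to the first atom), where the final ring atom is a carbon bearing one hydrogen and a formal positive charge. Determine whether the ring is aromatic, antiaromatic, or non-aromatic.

The p orbitals form a continuous loop: each doubly-bonded ring atom is sp² with one p-orbital electron; each =N– nitrogen is pyridine-type (lone pair in the sp² plane, one electron in the p orbital); the carbocation has an empty p orbital. The ring is fully conjugated.
Adding the contributions, 2 × 2 = 4 from the double-bond units + 0 from the CH(+) atom = 4.
4 is a 4n count (n = 1), so the planar conjugated ring is antiaromatic.

Antiaromatic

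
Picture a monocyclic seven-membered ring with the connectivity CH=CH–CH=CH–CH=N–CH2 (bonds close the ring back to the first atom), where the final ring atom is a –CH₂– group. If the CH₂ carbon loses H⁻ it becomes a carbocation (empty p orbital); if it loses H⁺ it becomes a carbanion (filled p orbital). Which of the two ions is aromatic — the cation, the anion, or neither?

In either ion the ring is fully conjugated: every atom, including the new sp² carbon, supplies a p orbital.
Cation: 3 × 2 + 0 = 6 π electrons → 4(1)+2, aromatic.
Anion: 3 × 2 + 2 = 8 π electrons → 4(2), antiaromatic.

The cation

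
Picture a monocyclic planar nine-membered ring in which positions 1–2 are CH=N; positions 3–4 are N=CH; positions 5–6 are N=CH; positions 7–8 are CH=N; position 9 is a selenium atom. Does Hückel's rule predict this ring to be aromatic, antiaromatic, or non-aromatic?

Aromatic

Every ring atom contributes a p orbital perpendicular to the ring (each doubly-bonded ring atom is sp² with one p-orbital electron; the doubly-bonded nitrogens are pyridine-type — their lone pairs lie in the ring plane, leaving one electron in the p orbital; the selenium donates one lone pair from its p orbital), so the π system is cyclic and fully conjugated.
Tallying contributions gives 4 × 2 = 8 from the double-bond units + 2 from the Se atom = 10.
That gives a 4n+2 count (10, n = 2).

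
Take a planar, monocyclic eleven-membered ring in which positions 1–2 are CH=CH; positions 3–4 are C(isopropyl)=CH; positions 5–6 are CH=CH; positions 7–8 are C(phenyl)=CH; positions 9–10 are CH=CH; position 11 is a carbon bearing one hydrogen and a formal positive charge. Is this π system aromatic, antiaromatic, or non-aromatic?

Every ring atom contributes a p orbital perpendicular to the ring (the double-bond atoms are sp², each contributing one p electron; the carbocation has an empty p orbital), so the π system is cyclic and fully conjugated.
π-electron count: 5 × 2 = 10 from the double-bond units + 0 from the CH(+) atom = 10.
Since 10 = 4·2 + 2, the ring meets the 4n+2 criterion.

Aromatic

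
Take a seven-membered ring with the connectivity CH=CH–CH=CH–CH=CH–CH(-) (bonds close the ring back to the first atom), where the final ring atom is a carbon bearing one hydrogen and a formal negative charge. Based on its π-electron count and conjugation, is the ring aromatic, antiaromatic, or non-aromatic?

Antiaromatic

All ring atoms are sp² and supply a p orbital to the ring (the double-bond atoms are sp², each contributing one p electron; the carbanion's lone pair occupies the p orbital); the conjugation is uninterrupted.
Tallying contributions gives 3 × 2 = 6 from the double-bond units + 2 from the CH(-) atom = 8.
8 = 4(2); a planar, fully conjugated 4n system is antiaromatic.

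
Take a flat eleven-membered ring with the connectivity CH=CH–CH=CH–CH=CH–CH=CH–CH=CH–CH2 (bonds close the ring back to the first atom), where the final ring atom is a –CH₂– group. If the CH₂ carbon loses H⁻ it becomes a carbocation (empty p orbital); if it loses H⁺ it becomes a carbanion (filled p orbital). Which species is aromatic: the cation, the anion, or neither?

In both ions every ring atom is sp² and contributes a p orbital, so both rings are fully conjugated.
Cation: 5 × 2 + 0 = 10 π electrons → 4(2)+2, aromatic.
Anion: 5 × 2 + 2 = 12 π electrons → 4(3), antiaromatic.

The cation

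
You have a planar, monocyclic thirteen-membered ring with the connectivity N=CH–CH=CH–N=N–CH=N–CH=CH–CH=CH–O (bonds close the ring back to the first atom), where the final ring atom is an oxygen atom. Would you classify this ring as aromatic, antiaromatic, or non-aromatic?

Aromatic

All ring atoms are sp² and supply a p orbital to the ring (each doubly-bonded ring atom is sp² with one p-orbital electron; the doubly-bonded nitrogens are pyridine-type — their lone pairs lie in the ring plane, leaving one electron in the p orbital; the oxygen donates one lone pair from its p orbital); the conjugation is uninterrupted.
π-electron count: 6 × 2 = 12 from the double-bond units + 2 from the O atom = 14.
That gives a 4n+2 count (14, n = 3).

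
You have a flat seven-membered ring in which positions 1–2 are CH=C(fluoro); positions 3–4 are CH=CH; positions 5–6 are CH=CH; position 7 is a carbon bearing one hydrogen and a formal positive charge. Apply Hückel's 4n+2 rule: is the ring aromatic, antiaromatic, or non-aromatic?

Aromatic

All ring atoms are sp² and supply a p orbital to the ring (every atom in a ring double bond is sp² and brings one electron to the p orbital; the carbocation has an empty p orbital); the conjugation is uninterrupted.
Tallying contributions gives 3 × 2 = 6 from the double-bond units + 0 from the CH(+) atom = 6.
6 = 4(1) + 2, which satisfies Hückel's 4n+2 rule.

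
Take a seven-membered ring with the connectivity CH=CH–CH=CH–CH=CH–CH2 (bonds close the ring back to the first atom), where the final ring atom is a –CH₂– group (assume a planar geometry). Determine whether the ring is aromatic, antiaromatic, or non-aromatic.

Non-aromatic

At the CH2 position, the tetrahedral CH₂ carbon is sp³ and has no p orbital in the ring π system; the ring's p-orbital overlap is broken there.
Hückel's rule only applies to fully conjugated rings, so this one is simply non-aromatic.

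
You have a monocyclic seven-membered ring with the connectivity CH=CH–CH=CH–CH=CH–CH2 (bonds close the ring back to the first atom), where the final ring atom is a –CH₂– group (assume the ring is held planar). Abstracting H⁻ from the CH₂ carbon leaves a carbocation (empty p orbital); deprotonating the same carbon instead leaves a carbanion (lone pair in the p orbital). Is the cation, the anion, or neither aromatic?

Once that carbon is sp², every ring atom has a p orbital and both ions are fully conjugated.
Cation: 3 × 2 + 0 = 6 π electrons → 4(1)+2, aromatic.
Anion: 3 × 2 + 2 = 8 π electrons → 4(2), antiaromatic.

The cation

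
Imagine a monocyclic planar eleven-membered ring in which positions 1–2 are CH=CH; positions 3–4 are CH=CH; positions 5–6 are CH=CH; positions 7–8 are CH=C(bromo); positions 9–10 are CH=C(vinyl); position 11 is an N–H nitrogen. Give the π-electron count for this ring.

Check conjugation: each doubly-bonded ring atom is sp² with one p-orbital electron; the pyrrole-type nitrogen donates its lone pair from the p orbital — every position has a p orbital, so the cyclic π system is continuous.
Adding the contributions, 5 × 2 = 10 from the double-bond units + 2 from the NH atom = 12.

12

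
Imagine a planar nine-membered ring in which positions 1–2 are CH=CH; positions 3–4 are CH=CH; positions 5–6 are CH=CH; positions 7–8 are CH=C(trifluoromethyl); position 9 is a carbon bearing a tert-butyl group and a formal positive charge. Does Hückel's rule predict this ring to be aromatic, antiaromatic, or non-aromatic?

Antiaromatic

All ring atoms are sp² and supply a p orbital to the ring (the double-bond atoms are sp², each contributing one p electron; the carbocation has an empty p orbital); the conjugation is uninterrupted.
π-electron count: 4 × 2 = 8 from the double-bond units + 0 from the C(tert-butyl)(+) atom = 8.
With 8 = 4·2 π electrons, Hückel's rule classifies the planar ring as antiaromatic.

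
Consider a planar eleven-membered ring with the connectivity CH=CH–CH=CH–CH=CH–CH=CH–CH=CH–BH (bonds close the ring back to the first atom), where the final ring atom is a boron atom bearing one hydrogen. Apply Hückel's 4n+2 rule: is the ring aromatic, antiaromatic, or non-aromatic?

Every ring atom contributes a p orbital perpendicular to the ring (each doubly-bonded ring atom is sp² with one p-orbital electron; the boron has an empty p orbital), so the π system is cyclic and fully conjugated.
Counting π electrons: 5 × 2 = 10 from the double-bond units + 0 from the BH atom = 10.
With 10 π electrons (n = 2), the Hückel 4n+2 condition holds.

Aromatic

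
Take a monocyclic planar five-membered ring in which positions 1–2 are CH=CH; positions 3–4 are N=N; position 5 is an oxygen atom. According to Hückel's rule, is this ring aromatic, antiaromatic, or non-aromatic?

Aromatic

The p orbitals form a continuous loop: the double-bond atoms are sp², each contributing one p electron; the doubly-bonded nitrogens are pyridine-type — their lone pairs lie in the ring plane, leaving one electron in the p orbital; the oxygen donates one lone pair from its p orbital. The ring is fully conjugated.
Adding the contributions, 2 × 2 = 4 from the double-bond units + 2 from the O atom = 6.
6 = 4(1) + 2, which satisfies Hückel's 4n+2 rule.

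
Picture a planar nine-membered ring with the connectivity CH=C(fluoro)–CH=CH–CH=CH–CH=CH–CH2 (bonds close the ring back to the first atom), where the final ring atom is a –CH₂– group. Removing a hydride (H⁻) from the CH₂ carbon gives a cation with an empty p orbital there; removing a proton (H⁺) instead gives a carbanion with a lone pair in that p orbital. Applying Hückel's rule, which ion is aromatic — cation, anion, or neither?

The anion

In either ion the ring is fully conjugated: every atom, including the new sp² carbon, supplies a p orbital.
Cation: 4 × 2 + 0 = 8 π electrons → 4(2), antiaromatic.
Anion: 4 × 2 + 2 = 10 π electrons → 4(2)+2, aromatic.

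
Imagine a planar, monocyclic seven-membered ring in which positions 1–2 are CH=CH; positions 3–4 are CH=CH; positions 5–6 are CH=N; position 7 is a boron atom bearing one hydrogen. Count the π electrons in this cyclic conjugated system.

Every ring atom contributes a p orbital perpendicular to the ring (the double-bond atoms are sp², each contributing one p electron; each sp² =N– keeps its lone pair in-plane and puts one electron into the π system; the boron has an empty p orbital), so the π system is cyclic and fully conjugated.
Counting π electrons: 3 × 2 = 6 from the double-bond units + 0 from the BH atom = 6.

6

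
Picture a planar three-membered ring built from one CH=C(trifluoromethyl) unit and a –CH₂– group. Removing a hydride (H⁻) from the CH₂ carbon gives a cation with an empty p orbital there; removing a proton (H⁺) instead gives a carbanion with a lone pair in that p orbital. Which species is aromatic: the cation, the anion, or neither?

The cation

Once that carbon is sp², every ring atom has a p orbital and both ions are fully conjugated.
Cation: 1 × 2 + 0 = 2 π electrons → 4(0)+2, aromatic.
Anion: 1 × 2 + 2 = 4 π electrons → 4(1), antiaromatic.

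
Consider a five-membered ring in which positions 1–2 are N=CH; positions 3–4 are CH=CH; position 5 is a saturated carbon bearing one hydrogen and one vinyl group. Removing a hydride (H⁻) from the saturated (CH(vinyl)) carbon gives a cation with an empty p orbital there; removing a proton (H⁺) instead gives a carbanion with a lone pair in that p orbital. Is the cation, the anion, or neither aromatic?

The anion

Both ions have a continuous loop of p orbitals — each ring atom is sp².
Cation: 2 × 2 + 0 = 4 π electrons → 4(1), antiaromatic.
Anion: 2 × 2 + 2 = 6 π electrons → 4(1)+2, aromatic.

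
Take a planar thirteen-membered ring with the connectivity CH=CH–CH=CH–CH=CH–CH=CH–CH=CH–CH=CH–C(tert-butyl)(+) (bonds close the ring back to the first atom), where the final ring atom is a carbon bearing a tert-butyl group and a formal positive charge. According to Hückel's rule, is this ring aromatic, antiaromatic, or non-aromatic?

Antiaromatic

Every ring atom contributes a p orbital perpendicular to the ring (every atom in a ring double bond is sp² and brings one electron to the p orbital; the carbocation has an empty p orbital), so the π system is cyclic and fully conjugated.
Adding the contributions, 6 × 2 = 12 from the double-bond units + 0 from the C(tert-butyl)(+) atom = 12.
12 = 4(3); a planar, fully conjugated 4n system is antiaromatic.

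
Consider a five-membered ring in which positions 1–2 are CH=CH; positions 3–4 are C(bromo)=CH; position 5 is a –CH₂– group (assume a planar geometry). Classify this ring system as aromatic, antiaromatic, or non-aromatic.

Non-aromatic

The CH2 position has four σ bonds — the tetrahedral CH₂ carbon is sp³ and has no p orbital in the ring π system — so the cyclic conjugation is interrupted.
Hückel's rule only applies to fully conjugated rings, so this one is simply non-aromatic.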